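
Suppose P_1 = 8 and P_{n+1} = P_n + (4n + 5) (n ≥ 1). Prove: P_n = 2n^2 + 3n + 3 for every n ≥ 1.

Base case: P_1 = 8, and 2·1^2 + 3·1 + 3 = 8.
Assume P_k = 2k^2 + 3k + 3.
Then P_{k+1} = P_k + (4k + 5) = (2k^2 + 3k + 3) + (4k + 5) = 2k^2 + 7k + 8,
and 2·(k+1)^2 + 3·(k+1) + 3 = 2k^2 + 7k + 8.
Hence P_n = 2n^2 + 3n + 3 for every n ≥ 1, by induction.

P_n = 2n^2 + 3n + 3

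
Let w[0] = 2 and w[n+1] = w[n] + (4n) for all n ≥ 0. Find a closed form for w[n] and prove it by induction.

Claim: w[n] = 2n^2 − 2n + 2.

Base case: w[0] = 2, and 2·0^2 − 2·0 + 2 = 2.
Assume w[m] = 2m^2 − 2m + 2.
Then w[m+1] = w[m] + (4m) = (2m^2 − 2m + 2) + (4m) = 2m^2 + 2m + 2,
and 2·(m+1)^2 − 2·(m+1) + 2 = 2m^2 + 2m + 2.
Hence w[n] = 2n^2 − 2n + 2 for every n ≥ 0, by induction.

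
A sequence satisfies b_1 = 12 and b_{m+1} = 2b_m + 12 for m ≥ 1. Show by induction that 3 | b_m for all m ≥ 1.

Base case: b_1 = 12 = 3·4, so 3 | b_1.
Assume 3 | b_k, so b_k = 3t for some integer t.
Then b_{k+1} = 2b_k + 12 = 2·(3t) + 12 = 3(2t + 4), so 3 | b_{k+1}.
This completes the inductive step, so 3 | b_m for all m ≥ 1.

3 | b_m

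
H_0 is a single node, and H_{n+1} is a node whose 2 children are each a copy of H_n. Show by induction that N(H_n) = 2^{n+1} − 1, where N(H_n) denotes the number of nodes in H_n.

Base case: N(H_0) = 1, and 2^{0+1} − 1 = 1.
Assume N(H_r) = 2^{r+1} − 1.
Then N(H_{r+1}) = 1 + 2N(H_r) = 1 + 2(2^{r+1} − 1) = 2^{r+2} − 2 + 1 = 2^{r+2} − 1.
This completes the inductive step, so N(H_n) = 2^{n+1} − 1 for all n ≥ 0.

N(H_n) = 2^{n+1} − 1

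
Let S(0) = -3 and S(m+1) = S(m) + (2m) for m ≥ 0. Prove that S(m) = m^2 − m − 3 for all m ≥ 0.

Base case: S(0) = -3, and 0^2 − 0 − 3 = -3.
Assume S(r) = r^2 − r − 3.
Then S(r+1) = S(r) + (2r) = (r^2 − r − 3) + (2r) = r^2 + r − 3,
and (r+1)^2 − (r+1) − 3 = r^2 + r − 3.
Hence S(m) = m^2 − m − 3 for every m ≥ 0, by induction.

S(m) = m^2 − m − 3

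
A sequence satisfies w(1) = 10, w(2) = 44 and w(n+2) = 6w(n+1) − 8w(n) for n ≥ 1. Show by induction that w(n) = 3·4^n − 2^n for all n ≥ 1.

Base cases: w(1) = 10 and 3·4^1 − 2^1 = 10; w(2) = 44 and 3·4^2 − 2^2 = 44.
Assume w(j) = 3·4^j − 2^j for all 1 ≤ j ≤ k, where k ≥ 2.
Then w(k+1) = 6w(k) − 8w(k−1) = 6·(3·4^k − 2^k) − 8·(3·4^{k−1} − 2^{k−1}) = 3·(6·4 − 8)4^{k−1} − (6·2 − 8)2^{k−1} = 48·4^{k−1} − 4·2^{k−1} = 3·4^{k+1} − 2^{k+1}.
By strong induction, w(n) = 3·4^n − 2^n for all n ≥ 1.

w(n) = 3·4^n − 2^n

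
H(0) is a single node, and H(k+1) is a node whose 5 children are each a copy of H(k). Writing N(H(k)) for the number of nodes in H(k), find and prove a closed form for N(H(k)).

Claim: N(H(k)) = (5^{k+1} − 1)/4.

Base case: N(H(0)) = 1, and (5^{0+1} − 1)/4 = 1.
Assume N(H(j)) = (5^{j+1} − 1)/4.
Then N(H(j+1)) = 1 + 5N(H(j)) = 1 + 5·(5^{j+1} − 1)/4 = 1 + (5^{j+2} − 5)/4 = (4 + 5^{j+2} − 5)/4 = (5^{j+2} − 1)/4.
This completes the inductive step, so N(H(k)) = (5^{k+1} − 1)/4 for all k ≥ 0.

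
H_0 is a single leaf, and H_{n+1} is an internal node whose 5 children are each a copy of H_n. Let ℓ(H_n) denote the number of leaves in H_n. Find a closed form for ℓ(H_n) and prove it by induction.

Claim: ℓ(H_n) = 5^n.

Base case: ℓ(H_0) = 1, and 5^0 = 1.
Assume ℓ(H_r) = 5^r.
Then ℓ(H_{r+1}) = 5·ℓ(H_r) = 5·5^r = 5^{r+1}.
Hence ℓ(H_n) = 5^n for every n ≥ 0, by induction.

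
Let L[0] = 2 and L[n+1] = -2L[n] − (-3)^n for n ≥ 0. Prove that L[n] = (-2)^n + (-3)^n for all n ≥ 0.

Base case: L[0] = 2, and (-2)^0 + (-3)^0 = 1 + 1 = 2.
Assume L[k] = (-2)^k + (-3)^k for some k ≥ 0.
Then L[k+1] = -2L[k] − (-3)^k = -2·((-2)^k + (-3)^k) − (-3)^k = (-2)^{k+1} − 2·(-3)^k − (-3)^k = (-2)^{k+1} − 3·(-3)^k = (-2)^{k+1} + (-3)^{k+1}.
Hence L[n] = (-2)^n + (-3)^n for every n ≥ 0, by induction.

L[n] = (-2)^n + (-3)^n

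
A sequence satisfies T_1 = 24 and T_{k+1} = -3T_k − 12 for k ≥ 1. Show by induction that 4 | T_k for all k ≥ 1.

Base case: T_1 = 24 = 4·6, so 4 | T_1.
Assume 4 | T_r, so T_r = 4t for some integer t.
Then T_{r+1} = -3T_r − 12 = -3·(4t) − 12 = 4(-3t − 3), so 4 | T_{r+1}.
So the property holds for r+1, and by induction 4 | T_k for all k ≥ 1.

4 | T_k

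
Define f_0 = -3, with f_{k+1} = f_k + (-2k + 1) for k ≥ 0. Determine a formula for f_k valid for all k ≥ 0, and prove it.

Claim: f_k = -k^2 + 2k − 3.

Base case: f_0 = -3, and -0^2 + 2·0 − 3 = -3.
Assume f_m = -m^2 + 2m − 3.
Then f_{m+1} = f_m + (-2m + 1) = (-m^2 + 2m − 3) + (-2m + 1) = -m^2 − 2,
and -(m+1)^2 + 2·(m+1) − 3 = -m^2 − 2.
This completes the inductive step, so f_k = -k^2 + 2k − 3 for all k ≥ 0.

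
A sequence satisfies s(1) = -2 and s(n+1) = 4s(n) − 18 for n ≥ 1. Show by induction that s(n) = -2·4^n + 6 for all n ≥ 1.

Base case: s(1) = -2, and -2·4^1 + 6 = -8 + 6 = -2.
Assume s(r) = -2·4^r + 6 for some r ≥ 1.
Then s(r+1) = 4s(r) − 18 = 4·(-2·4^r + 6) − 18 = -8·4^r + 24 − 18 = -2·4^{r+1} + 6.
Hence s(n) = -2·4^n + 6 for every n ≥ 1, by induction.

s(n) = -2·4^n + 6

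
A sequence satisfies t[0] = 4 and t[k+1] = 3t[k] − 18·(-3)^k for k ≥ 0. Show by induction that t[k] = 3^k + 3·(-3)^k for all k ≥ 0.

Base case: t[0] = 4, and 3^0 + 3·(-3)^0 = 1 + 3 = 4.
Assume t[r] = 3^r + 3·(-3)^r for some r ≥ 0.
Then t[r+1] = 3t[r] − 18·(-3)^r = 3·(3^r + 3·(-3)^r) − 18·(-3)^r = 3^{r+1} + 9·(-3)^r − 18·(-3)^r = 3^{r+1} − 9·(-3)^r = 3^{r+1} + 3·(-3)^{r+1}.
This completes the inductive step, so t[k] = 3^k + 3·(-3)^k for all k ≥ 0.

t[k] = 3^k + 3·(-3)^k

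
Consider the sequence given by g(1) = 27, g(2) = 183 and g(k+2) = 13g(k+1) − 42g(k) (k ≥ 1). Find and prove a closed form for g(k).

Claim: g(k) = 3·7^k + 6^k.

Base cases: g(1) = 27 and 3·7^1 + 6^1 = 27; g(2) = 183 and 3·7^2 + 6^2 = 183.
Assume g(j) = 3·7^j + 6^j for all 1 ≤ j ≤ m, where m ≥ 2.
Then g(m+1) = 13g(m) − 42g(m−1) = 13·(3·7^m + 6^m) − 42·(3·7^{m−1} + 6^{m−1}) = 3·(13·7 − 42)7^{m−1} + (13·6 − 42)6^{m−1} = 147·7^{m−1} + 36·6^{m−1} = 3·7^{m+1} + 6^{m+1}.
So the formula holds for m+1, and by strong induction g(k) = 3·7^k + 6^k for all k ≥ 1.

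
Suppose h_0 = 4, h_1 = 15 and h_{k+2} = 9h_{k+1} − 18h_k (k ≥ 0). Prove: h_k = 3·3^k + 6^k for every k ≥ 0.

Base cases: h_0 = 4 and 3·3^0 + 6^0 = 4; h_1 = 15 and 3·3^1 + 6^1 = 15.
Assume h_j = 3·3^j + 6^j for all 0 ≤ j ≤ r, where r ≥ 1.
Then h_{r+1} = 9h_r − 18h_{r−1} = 9·(3·3^r + 6^r) − 18·(3·3^{r−1} + 6^{r−1}) = 3·(9·3 − 18)3^{r−1} + (9·6 − 18)6^{r−1} = 27·3^{r−1} + 36·6^{r−1} = 3·3^{r+1} + 6^{r+1}.
So the formula holds for r+1, and by strong induction h_k = 3·3^k + 6^k for all k ≥ 0.

h_k = 3·3^k + 6^k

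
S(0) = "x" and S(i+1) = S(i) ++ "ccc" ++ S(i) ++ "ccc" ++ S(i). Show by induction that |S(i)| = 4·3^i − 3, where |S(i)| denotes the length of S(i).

Base case: |S(0)| = 1, and 4·3^0 − 3 = 1.
Assume |S(j)| = 4·3^j − 3.
Then |S(j+1)| = 3|S(j)| + 6 = 3(4·3^j − 3) + 6 = 4·3^{j+1} − 9 + 6 = 4·3^{j+1} − 3.
By induction, |S(i)| = 4·3^i − 3 for all i ≥ 0.

|S(i)| = 4·3^i − 3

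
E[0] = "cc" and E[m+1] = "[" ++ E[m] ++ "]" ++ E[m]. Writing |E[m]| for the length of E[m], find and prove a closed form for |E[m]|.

Claim: |E[m]| = 2^{m+2} − 2.

Base case: |E[0]| = 2, and 2^{0+2} − 2 = 2.
Assume |E[k]| = 2^{k+2} − 2.
Then |E[k+1]| = 1 + |E[k]| + 1 + |E[k]| = 2|E[k]| + 2 = 2(2^{k+2} − 2) + 2 = 2^{k+3} − 4 + 2 = 2^{k+3} − 2.
So the formula holds for k+1, and by induction |E[m]| = 2^{m+2} − 2 for all m ≥ 0.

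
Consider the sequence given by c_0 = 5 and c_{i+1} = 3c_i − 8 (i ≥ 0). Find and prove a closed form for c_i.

Claim: c_i = 3^i + 4.

Base case: c_0 = 5, and 3^0 + 4 = 1 + 4 = 5.
Assume c_k = 3^k + 4 for some k ≥ 0.
Then c_{k+1} = 3c_k − 8 = 3·(3^k + 4) − 8 = 3^{k+1} + 12 − 8 = 3^{k+1} + 4.
Hence c_i = 3^i + 4 for every i ≥ 0, by induction.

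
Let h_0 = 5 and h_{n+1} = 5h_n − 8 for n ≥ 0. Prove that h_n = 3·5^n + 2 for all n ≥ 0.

Base case: h_0 = 5, and 3·5^0 + 2 = 3 + 2 = 5.
Assume h_k = 3·5^k + 2 for some k ≥ 0.
Then h_{k+1} = 5h_k − 8 = 5·(3·5^k + 2) − 8 = 15·5^k + 10 − 8 = 3·5^{k+1} + 2.
Hence h_n = 3·5^n + 2 for every n ≥ 0, by induction.

h_n = 3·5^n + 2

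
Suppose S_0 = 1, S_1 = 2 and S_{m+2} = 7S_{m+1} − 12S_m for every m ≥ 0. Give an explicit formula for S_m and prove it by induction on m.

Claim: S_m = -4^m + 2·3^m.

Base cases: S_0 = 1 and -4^0 + 2·3^0 = 1; S_1 = 2 and -4^1 + 2·3^1 = 2.
Assume S_j = -4^j + 2·3^j for all 0 ≤ j ≤ r, where r ≥ 1.
Then S_{r+1} = 7S_r − 12S_{r−1} = 7·(-4^r + 2·3^r) − 12·(-4^{r−1} + 2·3^{r−1}) = -(7·4 − 12)4^{r−1} + 2·(7·3 − 12)3^{r−1} = -16·4^{r−1} + 18·3^{r−1} = -4^{r+1} + 2·3^{r+1}.
By strong induction, S_m = -4^m + 2·3^m for all m ≥ 0.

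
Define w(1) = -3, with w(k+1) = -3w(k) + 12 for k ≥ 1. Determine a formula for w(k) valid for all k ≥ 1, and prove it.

Claim: w(k) = 2·(-3)^k + 3.

Base case: w(1) = -3, and 2·(-3)^1 + 3 = -6 + 3 = -3.
Assume w(r) = 2·(-3)^r + 3 for some r ≥ 1.
Then w(r+1) = -3w(r) + 12 = -3·(2·(-3)^r + 3) + 12 = -6·(-3)^r − 9 + 12 = 2·(-3)^{r+1} + 3.
By induction, w(k) = 2·(-3)^k + 3 for all k ≥ 1.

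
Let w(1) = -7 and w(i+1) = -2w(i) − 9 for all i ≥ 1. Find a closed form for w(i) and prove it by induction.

Claim: w(i) = 2·(-2)^i − 3.

Base case: w(1) = -7, and 2·(-2)^1 − 3 = -4 − 3 = -7.
Assume w(r) = 2·(-2)^r − 3 for some r ≥ 1.
Then w(r+1) = -2w(r) − 9 = -2·(2·(-2)^r − 3) − 9 = -4·(-2)^r + 6 − 9 = 2·(-2)^{r+1} − 3.
By induction, w(i) = 2·(-2)^i − 3 for all i ≥ 1.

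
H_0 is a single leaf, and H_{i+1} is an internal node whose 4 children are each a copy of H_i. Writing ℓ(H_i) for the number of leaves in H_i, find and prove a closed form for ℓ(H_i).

Claim: ℓ(H_i) = 4^i.

Base case: ℓ(H_0) = 1, and 4^0 = 1.
Assume ℓ(H_r) = 4^r.
Then ℓ(H_{r+1}) = 4·ℓ(H_r) = 4·4^r = 4^{r+1}.
By induction, ℓ(H_i) = 4^i for all i ≥ 0.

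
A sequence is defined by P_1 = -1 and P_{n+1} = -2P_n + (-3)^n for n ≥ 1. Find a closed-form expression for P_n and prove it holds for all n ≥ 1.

Claim: P_n = 2·(-2)^n − (-3)^n.

Base case: P_1 = -1, and 2·(-2)^1 − (-3)^1 = -4 + 3 = -1.
Assume P_m = 2·(-2)^m − (-3)^m for some m ≥ 1.
Then P_{m+1} = -2P_m + (-3)^m = -2·(2·(-2)^m − (-3)^m) + (-3)^m = 2·(-2)^{m+1} + 2·(-3)^m + (-3)^m = 2·(-2)^{m+1} + 3·(-3)^m = 2·(-2)^{m+1} − (-3)^{m+1}.
By induction, P_n = 2·(-2)^n − (-3)^n for all n ≥ 1.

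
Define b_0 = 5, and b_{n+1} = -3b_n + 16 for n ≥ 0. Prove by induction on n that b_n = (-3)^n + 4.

Base case: b_0 = 5, and (-3)^0 + 4 = 1 + 4 = 5.
Assume b_j = (-3)^j + 4 for some j ≥ 0.
Then b_{j+1} = -3b_j + 16 = -3·((-3)^j + 4) + 16 = -3·(-3)^j − 12 + 16 = (-3)^{j+1} + 4.
Hence b_n = (-3)^n + 4 for every n ≥ 0, by induction.

b_n = (-3)^n + 4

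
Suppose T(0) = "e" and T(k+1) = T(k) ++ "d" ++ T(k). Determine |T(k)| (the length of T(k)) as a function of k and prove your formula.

Claim: |T(k)| = 2^{k+1} − 1.

Base case: |T(0)| = 1, and 2^{0+1} − 1 = 1.
Assume |T(m)| = 2^{m+1} − 1.
Then |T(m+1)| = |T(m)| + 1 + |T(m)| = 2|T(m)| + 1 = 2(2^{m+1} − 1) + 1 = 2^{m+2} − 2 + 1 = 2^{m+2} − 1.
So the formula holds for m+1, and by induction |T(k)| = 2^{k+1} − 1 for all k ≥ 0.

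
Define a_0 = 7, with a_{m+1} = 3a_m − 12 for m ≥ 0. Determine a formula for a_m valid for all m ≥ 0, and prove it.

Claim: a_m = 3^m + 6.

Base case: a_0 = 7, and 3^0 + 6 = 1 + 6 = 7.
Assume a_k = 3^k + 6 for some k ≥ 0.
Then a_{k+1} = 3a_k − 12 = 3·(3^k + 6) − 12 = 3^{k+1} + 18 − 12 = 3^{k+1} + 6.
Hence a_m = 3^m + 6 for every m ≥ 0, by induction.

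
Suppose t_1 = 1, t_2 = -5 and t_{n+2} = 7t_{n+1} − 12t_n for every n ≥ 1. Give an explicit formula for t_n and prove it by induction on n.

Claim: t_n = 3·3^n − 2·4^n.

Base cases: t_1 = 1 and 3·3^1 − 2·4^1 = 1; t_2 = -5 and 3·3^2 − 2·4^2 = -5.
Assume t_i = 3·3^i − 2·4^i for all 1 ≤ i ≤ j, where j ≥ 2.
Then t_{j+1} = 7t_j − 12t_{j−1} = 7·(3·3^j − 2·4^j) − 12·(3·3^{j−1} − 2·4^{j−1}) = 3·(7·3 − 12)3^{j−1} − 2·(7·4 − 12)4^{j−1} = 27·3^{j−1} − 32·4^{j−1} = 3·3^{j+1} − 2·4^{j+1}.
Hence t_n = 3·3^n − 2·4^n for every n ≥ 1, by strong induction.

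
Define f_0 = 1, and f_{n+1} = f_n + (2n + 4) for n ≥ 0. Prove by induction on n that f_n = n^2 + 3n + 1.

Base case: f_0 = 1, and 0^2 + 3·0 + 1 = 1.
Assume f_m = m^2 + 3m + 1.
Then f_{m+1} = f_m + (2m + 4) = (m^2 + 3m + 1) + (2m + 4) = m^2 + 5m + 5,
and (m+1)^2 + 3·(m+1) + 1 = m^2 + 5m + 5.
By induction, f_n = n^2 + 3n + 1 for all n ≥ 0.

f_n = n^2 + 3n + 1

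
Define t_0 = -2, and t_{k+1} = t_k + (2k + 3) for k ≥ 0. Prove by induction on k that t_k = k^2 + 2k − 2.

Base case: t_0 = -2, and 0^2 + 2·0 − 2 = -2.
Assume t_m = m^2 + 2m − 2.
Then t_{m+1} = t_m + (2m + 3) = (m^2 + 2m − 2) + (2m + 3) = m^2 + 4m + 1,
and (m+1)^2 + 2·(m+1) − 2 = m^2 + 4m + 1.
By induction, t_k = k^2 + 2k − 2 for all k ≥ 0.

t_k = k^2 + 2k − 2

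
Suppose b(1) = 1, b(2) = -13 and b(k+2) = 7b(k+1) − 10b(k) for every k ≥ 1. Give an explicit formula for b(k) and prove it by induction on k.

Claim: b(k) = 3·2^k − 5^k.

Base cases: b(1) = 1 and 3·2^1 − 5^1 = 1; b(2) = -13 and 3·2^2 − 5^2 = -13.
Assume b(i) = 3·2^i − 5^i for all 1 ≤ i ≤ j, where j ≥ 2.
Then b(j+1) = 7b(j) − 10b(j−1) = 7·(3·2^j − 5^j) − 10·(3·2^{j−1} − 5^{j−1}) = 3·(7·2 − 10)2^{j−1} − (7·5 − 10)5^{j−1} = 12·2^{j−1} − 25·5^{j−1} = 3·2^{j+1} − 5^{j+1}.
This completes the inductive step, so b(k) = 3·2^k − 5^k for all k ≥ 1.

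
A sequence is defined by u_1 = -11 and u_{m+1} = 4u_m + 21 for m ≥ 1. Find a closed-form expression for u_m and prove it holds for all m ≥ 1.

Claim: u_m = -4^m − 7.

Base case: u_1 = -11, and -4^1 − 7 = -4 − 7 = -11.
Assume u_r = -4^r − 7 for some r ≥ 1.
Then u_{r+1} = 4u_r + 21 = 4·(-4^r − 7) + 21 = -4^{r+1} − 28 + 21 = -4^{r+1} − 7.
By induction, u_m = -4^m − 7 for all m ≥ 1.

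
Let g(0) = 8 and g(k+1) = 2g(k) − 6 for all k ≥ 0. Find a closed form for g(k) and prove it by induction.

Claim: g(k) = 2^{k+1} + 6.

Base case: g(0) = 8, and 2^{0+1} + 6 = 2 + 6 = 8.
Assume g(j) = 2^{j+1} + 6 for some j ≥ 0.
Then g(j+1) = 2g(j) − 6 = 2·(2^{j+1} + 6) − 6 = 2^{j+2} + 12 − 6 = 2^{j+2} + 6.
By induction, g(k) = 2^{k+1} + 6 for all k ≥ 0.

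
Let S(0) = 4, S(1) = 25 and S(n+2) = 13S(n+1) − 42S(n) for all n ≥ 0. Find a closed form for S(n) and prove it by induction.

Claim: S(n) = 3·6^n + 7^n.

Base cases: S(0) = 4 and 3·6^0 + 7^0 = 4; S(1) = 25 and 3·6^1 + 7^1 = 25.
Assume S(i) = 3·6^i + 7^i for all 0 ≤ i ≤ j, where j ≥ 1.
Then S(j+1) = 13S(j) − 42S(j−1) = 13·(3·6^j + 7^j) − 42·(3·6^{j−1} + 7^{j−1}) = 3·(13·6 − 42)6^{j−1} + (13·7 − 42)7^{j−1} = 108·6^{j−1} + 49·7^{j−1} = 3·6^{j+1} + 7^{j+1}.
So the formula holds for j+1, and by strong induction S(n) = 3·6^n + 7^n for all n ≥ 0.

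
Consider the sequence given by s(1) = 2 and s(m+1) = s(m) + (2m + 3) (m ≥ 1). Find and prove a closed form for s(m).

Claim: s(m) = m^2 + 2m − 1.

Base case: s(1) = 2, and 1^2 + 2·1 − 1 = 2.
Assume s(j) = j^2 + 2j − 1.
Then s(j+1) = s(j) + (2j + 3) = (j^2 + 2j − 1) + (2j + 3) = j^2 + 4j + 2,
and (j+1)^2 + 2·(j+1) − 1 = j^2 + 4j + 2.
By induction, s(m) = m^2 + 2m − 1 for all m ≥ 1.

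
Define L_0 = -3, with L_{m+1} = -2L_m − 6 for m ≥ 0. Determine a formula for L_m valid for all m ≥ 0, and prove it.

Claim: L_m = -(-2)^m − 2.

Base case: L_0 = -3, and -(-2)^0 − 2 = -1 − 2 = -3.
Assume L_j = -(-2)^j − 2 for some j ≥ 0.
Then L_{j+1} = -2L_j − 6 = -2·(-(-2)^j − 2) − 6 = 2·(-2)^j + 4 − 6 = -(-2)^{j+1} − 2.
So the formula holds for j+1, and by induction L_m = -(-2)^m − 2 for all m ≥ 0.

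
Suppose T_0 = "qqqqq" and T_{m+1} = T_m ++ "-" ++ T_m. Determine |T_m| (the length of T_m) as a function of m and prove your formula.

Claim: |T_m| = 6·2^m − 1.

Base case: |T_0| = 5, and 6·2^0 − 1 = 5.
Assume |T_j| = 6·2^j − 1.
Then |T_{j+1}| = |T_j| + 1 + |T_j| = 2|T_j| + 1 = 2(6·2^j − 1) + 1 = 6·2^{j+1} − 2 + 1 = 6·2^{j+1} − 1.
This completes the inductive step, so |T_m| = 6·2^m − 1 for all m ≥ 0.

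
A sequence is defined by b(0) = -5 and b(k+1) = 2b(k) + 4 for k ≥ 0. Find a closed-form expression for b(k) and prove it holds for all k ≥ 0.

Claim: b(k) = -2^k − 4.

Base case: b(0) = -5, and -2^0 − 4 = -1 − 4 = -5.
Assume b(j) = -2^j − 4 for some j ≥ 0.
Then b(j+1) = 2b(j) + 4 = 2·(-2^j − 4) + 4 = -2^{j+1} − 8 + 4 = -2^{j+1} − 4.
This completes the inductive step, so b(k) = -2^k − 4 for all k ≥ 0.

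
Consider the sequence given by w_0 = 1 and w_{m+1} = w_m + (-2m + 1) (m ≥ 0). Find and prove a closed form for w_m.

Claim: w_m = -m^2 + 2m + 1.

Base case: w_0 = 1, and -0^2 + 2·0 + 1 = 1.
Assume w_k = -k^2 + 2k + 1.
Then w_{k+1} = w_k + (-2k + 1) = (-k^2 + 2k + 1) + (-2k + 1) = -k^2 + 2,
and -(k+1)^2 + 2·(k+1) + 1 = -k^2 + 2.
By induction, w_m = -m^2 + 2m + 1 for all m ≥ 0.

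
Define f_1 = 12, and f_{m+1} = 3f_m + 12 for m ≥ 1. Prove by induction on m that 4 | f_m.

Base case: f_1 = 12 = 4·3, so 4 | f_1.
Assume 4 | f_k, so f_k = 4t for some integer t.
Then f_{k+1} = 3f_k + 12 = 3·(4t) + 12 = 4(3t + 3), so 4 | f_{k+1}.
By induction, 4 | f_m for all m ≥ 1.

4 | f_m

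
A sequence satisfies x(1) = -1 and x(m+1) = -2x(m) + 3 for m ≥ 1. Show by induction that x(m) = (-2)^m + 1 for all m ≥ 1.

Base case: x(1) = -1, and (-2)^1 + 1 = -2 + 1 = -1.
Assume x(k) = (-2)^k + 1 for some k ≥ 1.
Then x(k+1) = -2x(k) + 3 = -2·((-2)^k + 1) + 3 = -2·(-2)^k − 2 + 3 = (-2)^{k+1} + 1.
Hence x(m) = (-2)^m + 1 for every m ≥ 1, by induction.

x(m) = (-2)^m + 1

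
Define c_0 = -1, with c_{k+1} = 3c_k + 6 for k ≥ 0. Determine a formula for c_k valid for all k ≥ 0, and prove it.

Claim: c_k = 2·3^k − 3.

Base case: c_0 = -1, and 2·3^0 − 3 = 2 − 3 = -1.
Assume c_m = 2·3^m − 3 for some m ≥ 0.
Then c_{m+1} = 3c_m + 6 = 3·(2·3^m − 3) + 6 = 6·3^m − 9 + 6 = 2·3^{m+1} − 3.
Hence c_k = 2·3^k − 3 for every k ≥ 0, by induction.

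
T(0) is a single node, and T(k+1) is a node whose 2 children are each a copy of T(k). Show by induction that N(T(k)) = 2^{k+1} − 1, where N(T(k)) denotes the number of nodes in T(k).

Base case: N(T(0)) = 1, and 2^{0+1} − 1 = 1.
Assume N(T(j)) = 2^{j+1} − 1.
Then N(T(j+1)) = 1 + 2N(T(j)) = 1 + 2(2^{j+1} − 1) = 2^{j+2} − 2 + 1 = 2^{j+2} − 1.
Hence N(T(k)) = 2^{k+1} − 1 for every k ≥ 0, by induction.

N(T(k)) = 2^{k+1} − 1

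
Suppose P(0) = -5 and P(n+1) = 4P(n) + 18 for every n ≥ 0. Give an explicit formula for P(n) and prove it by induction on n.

Claim: P(n) = 4^n − 6.

Base case: P(0) = -5, and 4^0 − 6 = 1 − 6 = -5.
Assume P(r) = 4^r − 6 for some r ≥ 0.
Then P(r+1) = 4P(r) + 18 = 4·(4^r − 6) + 18 = 4^{r+1} − 24 + 18 = 4^{r+1} − 6.
By induction, P(n) = 4^n − 6 for all n ≥ 0.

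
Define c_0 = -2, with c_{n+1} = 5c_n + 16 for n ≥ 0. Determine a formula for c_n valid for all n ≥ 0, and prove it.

Claim: c_n = 2·5^n − 4.

Base case: c_0 = -2, and 2·5^0 − 4 = 2 − 4 = -2.
Assume c_j = 2·5^j − 4 for some j ≥ 0.
Then c_{j+1} = 5c_j + 16 = 5·(2·5^j − 4) + 16 = 10·5^j − 20 + 16 = 2·5^{j+1} − 4.
Hence c_n = 2·5^n − 4 for every n ≥ 0, by induction.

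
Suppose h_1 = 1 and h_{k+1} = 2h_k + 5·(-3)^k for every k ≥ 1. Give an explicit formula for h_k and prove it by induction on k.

Claim: h_k = -2^k − (-3)^k.

Base case: h_1 = 1, and -2^1 − (-3)^1 = -2 + 3 = 1.
Assume h_r = -2^r − (-3)^r for some r ≥ 1.
Then h_{r+1} = 2h_r + 5·(-3)^r = 2·(-2^r − (-3)^r) + 5·(-3)^r = -2^{r+1} − 2·(-3)^r + 5·(-3)^r = -2^{r+1} + 3·(-3)^r = -2^{r+1} − (-3)^{r+1}.
So the formula holds for r+1, and by induction h_k = -2^k − (-3)^k for all k ≥ 1.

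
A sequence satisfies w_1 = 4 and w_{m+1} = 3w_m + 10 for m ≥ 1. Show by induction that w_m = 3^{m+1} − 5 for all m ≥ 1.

Base case: w_1 = 4, and 3^{1+1} − 5 = 9 − 5 = 4.
Assume w_j = 3^{j+1} − 5 for some j ≥ 1.
Then w_{j+1} = 3w_j + 10 = 3·(3^{j+1} − 5) + 10 = 3^{j+2} − 15 + 10 = 3^{j+2} − 5.
By induction, w_m = 3^{m+1} − 5 for all m ≥ 1.

w_m = 3^{m+1} − 5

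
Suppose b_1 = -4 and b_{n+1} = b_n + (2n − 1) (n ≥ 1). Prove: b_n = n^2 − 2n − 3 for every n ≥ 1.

Base case: b_1 = -4, and 1^2 − 2·1 − 3 = -4.
Assume b_m = m^2 − 2m − 3.
Then b_{m+1} = b_m + (2m − 1) = (m^2 − 2m − 3) + (2m − 1) = m^2 − 4,
and (m+1)^2 − 2·(m+1) − 3 = m^2 − 4.
Hence b_n = n^2 − 2n − 3 for every n ≥ 1, by induction.

b_n = n^2 − 2n − 3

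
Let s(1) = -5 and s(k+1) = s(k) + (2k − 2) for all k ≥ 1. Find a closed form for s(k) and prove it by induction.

Claim: s(k) = k^2 − 3k − 3.

Base case: s(1) = -5, and 1^2 − 3·1 − 3 = -5.
Assume s(j) = j^2 − 3j − 3.
Then s(j+1) = s(j) + (2j − 2) = (j^2 − 3j − 3) + (2j − 2) = j^2 − j − 5,
and (j+1)^2 − 3·(j+1) − 3 = j^2 − j − 5.
Hence s(k) = k^2 − 3k − 3 for every k ≥ 1, by induction.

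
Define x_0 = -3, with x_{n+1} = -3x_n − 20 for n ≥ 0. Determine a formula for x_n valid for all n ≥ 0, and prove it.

Claim: x_n = 2·(-3)^n − 5.

Base case: x_0 = -3, and 2·(-3)^0 − 5 = 2 − 5 = -3.
Assume x_j = 2·(-3)^j − 5 for some j ≥ 0.
Then x_{j+1} = -3x_j − 20 = -3·(2·(-3)^j − 5) − 20 = -6·(-3)^j + 15 − 20 = 2·(-3)^{j+1} − 5.
Hence x_n = 2·(-3)^n − 5 for every n ≥ 0, by induction.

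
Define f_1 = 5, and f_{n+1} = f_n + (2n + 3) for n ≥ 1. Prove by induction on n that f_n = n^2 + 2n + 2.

Base case: f_1 = 5, and 1^2 + 2·1 + 2 = 5.
Assume f_m = m^2 + 2m + 2.
Then f_{m+1} = f_m + (2m + 3) = (m^2 + 2m + 2) + (2m + 3) = m^2 + 4m + 5,
and (m+1)^2 + 2·(m+1) + 2 = m^2 + 4m + 5.
This completes the inductive step, so f_n = n^2 + 2n + 2 for all n ≥ 1.

f_n = n^2 + 2n + 2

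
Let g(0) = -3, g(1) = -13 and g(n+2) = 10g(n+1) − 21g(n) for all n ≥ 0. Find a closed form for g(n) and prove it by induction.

Claim: g(n) = -7^n − 2·3^n.

Base cases: g(0) = -3 and -7^0 − 2·3^0 = -3; g(1) = -13 and -7^1 − 2·3^1 = -13.
Assume g(j) = -7^j − 2·3^j for all 0 ≤ j ≤ m, where m ≥ 1.
Then g(m+1) = 10g(m) − 21g(m−1) = 10·(-7^m − 2·3^m) − 21·(-7^{m−1} − 2·3^{m−1}) = -(10·7 − 21)7^{m−1} − 2·(10·3 − 21)3^{m−1} = -49·7^{m−1} − 18·3^{m−1} = -7^{m+1} − 2·3^{m+1}.
So the formula holds for m+1, and by strong induction g(n) = -7^n − 2·3^n for all n ≥ 0.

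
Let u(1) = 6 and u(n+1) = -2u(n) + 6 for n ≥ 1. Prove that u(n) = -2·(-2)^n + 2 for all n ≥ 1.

Base case: u(1) = 6, and -2·(-2)^1 + 2 = 4 + 2 = 6.
Assume u(j) = -2·(-2)^j + 2 for some j ≥ 1.
Then u(j+1) = -2u(j) + 6 = -2·(-2·(-2)^j + 2) + 6 = 4·(-2)^j − 4 + 6 = -2·(-2)^{j+1} + 2.
Hence u(n) = -2·(-2)^n + 2 for every n ≥ 1, by induction.

u(n) = -2·(-2)^n + 2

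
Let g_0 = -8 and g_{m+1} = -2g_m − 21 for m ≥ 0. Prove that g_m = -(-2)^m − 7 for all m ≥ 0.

Base case: g_0 = -8, and -(-2)^0 − 7 = -1 − 7 = -8.
Assume g_r = -(-2)^r − 7 for some r ≥ 0.
Then g_{r+1} = -2g_r − 21 = -2·(-(-2)^r − 7) − 21 = 2·(-2)^r + 14 − 21 = -(-2)^{r+1} − 7.
By induction, g_m = -(-2)^m − 7 for all m ≥ 0.

g_m = -(-2)^m − 7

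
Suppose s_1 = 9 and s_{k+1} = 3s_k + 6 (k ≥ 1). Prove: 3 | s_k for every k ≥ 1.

Base case: s_1 = 9 = 3·3, so 3 | s_1.
Assume 3 | s_j, so s_j = 3t for some integer t.
Then s_{j+1} = 3s_j + 6 = 3·(3t) + 6 = 3(3t + 2), so 3 | s_{j+1}.
So the property holds for j+1, and by induction 3 | s_k for all k ≥ 1.

3 | s_k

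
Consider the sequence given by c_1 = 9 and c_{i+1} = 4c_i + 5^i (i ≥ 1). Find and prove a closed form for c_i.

Claim: c_i = 4^i + 5^i.

Base case: c_1 = 9, and 4^1 + 5^1 = 4 + 5 = 9.
Assume c_m = 4^m + 5^m for some m ≥ 1.
Then c_{m+1} = 4c_m + 5^m = 4·(4^m + 5^m) + 5^m = 4^{m+1} + 4·5^m + 5^m = 4^{m+1} + 5·5^m = 4^{m+1} + 5^{m+1}.
By induction, c_i = 4^i + 5^i for all i ≥ 1.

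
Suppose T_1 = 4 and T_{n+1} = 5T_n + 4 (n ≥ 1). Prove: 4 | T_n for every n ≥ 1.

Base case: T_1 = 4 = 4·1, so 4 | T_1.
Assume 4 | T_j, so T_j = 4t for some integer t.
Then T_{j+1} = 5T_j + 4 = 5·(4t) + 4 = 4(5t + 1), so 4 | T_{j+1}.
So the property holds for j+1, and by induction 4 | T_n for all n ≥ 1.

4 | T_n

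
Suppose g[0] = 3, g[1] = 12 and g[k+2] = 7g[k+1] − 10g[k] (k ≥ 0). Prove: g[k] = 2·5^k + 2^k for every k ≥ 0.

Base cases: g[0] = 3 and 2·5^0 + 2^0 = 3; g[1] = 12 and 2·5^1 + 2^1 = 12.
Assume g[i] = 2·5^i + 2^i for all 0 ≤ i ≤ j, where j ≥ 1.
Then g[j+1] = 7g[j] − 10g[j−1] = 7·(2·5^j + 2^j) − 10·(2·5^{j−1} + 2^{j−1}) = 2·(7·5 − 10)5^{j−1} + (7·2 − 10)2^{j−1} = 50·5^{j−1} + 4·2^{j−1} = 2·5^{j+1} + 2^{j+1}.
Hence g[k] = 2·5^k + 2^k for every k ≥ 0, by strong induction.

g[k] = 2·5^k + 2^k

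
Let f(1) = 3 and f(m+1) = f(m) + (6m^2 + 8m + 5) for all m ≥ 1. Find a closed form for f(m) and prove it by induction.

Claim: f(m) = 2m^3 + m^2 + 2m − 2.

Base case: f(1) = 3, and 2·1^3 + 1^2 + 2·1 − 2 = 3.
Assume f(r) = 2r^3 + r^2 + 2r − 2.
Then f(r+1) = f(r) + (6r^2 + 8r + 5) = (2r^3 + r^2 + 2r − 2) + (6r^2 + 8r + 5) = 2r^3 + 7r^2 + 10r + 3,
and 2·(r+1)^3 + (r+1)^2 + 2·(r+1) − 2 = 2r^3 + 7r^2 + 10r + 3.
Hence f(m) = 2m^3 + m^2 + 2m − 2 for every m ≥ 1, by induction.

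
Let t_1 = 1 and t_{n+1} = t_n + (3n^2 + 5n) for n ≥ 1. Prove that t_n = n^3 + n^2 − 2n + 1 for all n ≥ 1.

Base case: t_1 = 1, and 1^3 + 1^2 − 2·1 + 1 = 1.
Assume t_j = j^3 + j^2 − 2j + 1.
Then t_{j+1} = t_j + (3j^2 + 5j) = (j^3 + j^2 − 2j + 1) + (3j^2 + 5j) = j^3 + 4j^2 + 3j + 1,
and (j+1)^3 + (j+1)^2 − 2·(j+1) + 1 = j^3 + 4j^2 + 3j + 1.
By induction, t_n = n^3 + n^2 − 2n + 1 for all n ≥ 1.

t_n = n^3 + n^2 − 2n + 1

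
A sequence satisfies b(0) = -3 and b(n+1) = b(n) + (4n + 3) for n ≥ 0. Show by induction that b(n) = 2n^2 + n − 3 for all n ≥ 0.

Base case: b(0) = -3, and 2·0^2 + 0 − 3 = -3.
Assume b(r) = 2r^2 + r − 3.
Then b(r+1) = b(r) + (4r + 3) = (2r^2 + r − 3) + (4r + 3) = 2r^2 + 5r,
and 2·(r+1)^2 + (r+1) − 3 = 2r^2 + 5r.
Hence b(n) = 2n^2 + n − 3 for every n ≥ 0, by induction.

b(n) = 2n^2 + n − 3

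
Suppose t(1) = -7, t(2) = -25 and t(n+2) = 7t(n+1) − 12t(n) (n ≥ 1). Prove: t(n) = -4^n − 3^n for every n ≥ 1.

Base cases: t(1) = -7 and -4^1 − 3^1 = -7; t(2) = -25 and -4^2 − 3^2 = -25.
Assume t(j) = -4^j − 3^j for all 1 ≤ j ≤ k, where k ≥ 2.
Then t(k+1) = 7t(k) − 12t(k−1) = 7·(-4^k − 3^k) − 12·(-4^{k−1} − 3^{k−1}) = -(7·4 − 12)4^{k−1} − (7·3 − 12)3^{k−1} = -16·4^{k−1} − 9·3^{k−1} = -4^{k+1} − 3^{k+1}.
Hence t(n) = -4^n − 3^n for every n ≥ 1, by strong induction.

t(n) = -4^n − 3^n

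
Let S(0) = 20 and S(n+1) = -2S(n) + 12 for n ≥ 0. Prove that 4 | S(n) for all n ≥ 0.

Base case: S(0) = 20 = 4·5, so 4 | S(0).
Assume 4 | S(r), so S(r) = 4t for some integer t.
Then S(r+1) = -2S(r) + 12 = -2·(4t) + 12 = 4(-2t + 3), so 4 | S(r+1).
By induction, 4 | S(n) for all n ≥ 0.

4 | S(n)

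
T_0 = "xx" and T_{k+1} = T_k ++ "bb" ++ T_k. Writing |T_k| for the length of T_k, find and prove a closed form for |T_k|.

Claim: |T_k| = 2^{k+2} − 2.

Base case: |T_0| = 2, and 2^{0+2} − 2 = 2.
Assume |T_m| = 2^{m+2} − 2.
Then |T_{m+1}| = |T_m| + 2 + |T_m| = 2|T_m| + 2 = 2(2^{m+2} − 2) + 2 = 2^{m+3} − 4 + 2 = 2^{m+3} − 2.
By induction, |T_k| = 2^{k+2} − 2 for all k ≥ 0.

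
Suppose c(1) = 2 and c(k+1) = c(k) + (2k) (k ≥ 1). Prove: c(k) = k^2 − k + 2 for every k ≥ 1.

Base case: c(1) = 2, and 1^2 − 1 + 2 = 2.
Assume c(m) = m^2 − m + 2.
Then c(m+1) = c(m) + (2m) = (m^2 − m + 2) + (2m) = m^2 + m + 2,
and (m+1)^2 − (m+1) + 2 = m^2 + m + 2.
Hence c(k) = k^2 − k + 2 for every k ≥ 1, by induction.

c(k) = k^2 − k + 2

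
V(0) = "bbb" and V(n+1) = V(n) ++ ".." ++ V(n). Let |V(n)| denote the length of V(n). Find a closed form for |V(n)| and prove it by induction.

Claim: |V(n)| = 5·2^n − 2.

Base case: |V(0)| = 3, and 5·2^0 − 2 = 3.
Assume |V(k)| = 5·2^k − 2.
Then |V(k+1)| = |V(k)| + 2 + |V(k)| = 2|V(k)| + 2 = 2(5·2^k − 2) + 2 = 5·2^{k+1} − 4 + 2 = 5·2^{k+1} − 2.
By induction, |V(n)| = 5·2^n − 2 for all n ≥ 0.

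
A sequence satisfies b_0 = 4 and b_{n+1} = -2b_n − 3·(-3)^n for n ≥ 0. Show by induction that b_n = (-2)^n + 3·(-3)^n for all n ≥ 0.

Base case: b_0 = 4, and (-2)^0 + 3·(-3)^0 = 1 + 3 = 4.
Assume b_k = (-2)^k + 3·(-3)^k for some k ≥ 0.
Then b_{k+1} = -2b_k − 3·(-3)^k = -2·((-2)^k + 3·(-3)^k) − 3·(-3)^k = (-2)^{k+1} − 6·(-3)^k − 3·(-3)^k = (-2)^{k+1} − 9·(-3)^k = (-2)^{k+1} + 3·(-3)^{k+1}.
This completes the inductive step, so b_n = (-2)^n + 3·(-3)^n for all n ≥ 0.

b_n = (-2)^n + 3·(-3)^n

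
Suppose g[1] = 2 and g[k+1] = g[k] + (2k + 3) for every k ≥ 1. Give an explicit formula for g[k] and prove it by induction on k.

Claim: g[k] = k^2 + 2k − 1.

Base case: g[1] = 2, and 1^2 + 2·1 − 1 = 2.
Assume g[j] = j^2 + 2j − 1.
Then g[j+1] = g[j] + (2j + 3) = (j^2 + 2j − 1) + (2j + 3) = j^2 + 4j + 2,
and (j+1)^2 + 2·(j+1) − 1 = j^2 + 4j + 2.
This completes the inductive step, so g[k] = k^2 + 2k − 1 for all k ≥ 1.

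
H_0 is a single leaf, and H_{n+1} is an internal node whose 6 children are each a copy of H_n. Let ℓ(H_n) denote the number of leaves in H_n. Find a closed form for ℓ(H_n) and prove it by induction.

Claim: ℓ(H_n) = 6^n.

Base case: ℓ(H_0) = 1, and 6^0 = 1.
Assume ℓ(H_j) = 6^j.
Then ℓ(H_{j+1}) = 6·ℓ(H_j) = 6·6^j = 6^{j+1}.
So the formula holds for j+1, and by induction ℓ(H_n) = 6^n for all n ≥ 0.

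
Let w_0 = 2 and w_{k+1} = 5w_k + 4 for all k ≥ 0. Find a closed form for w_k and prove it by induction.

Claim: w_k = 3·5^k − 1.

Base case: w_0 = 2, and 3·5^0 − 1 = 3 − 1 = 2.
Assume w_r = 3·5^r − 1 for some r ≥ 0.
Then w_{r+1} = 5w_r + 4 = 5·(3·5^r − 1) + 4 = 15·5^r − 5 + 4 = 3·5^{r+1} − 1.
So the formula holds for r+1, and by induction w_k = 3·5^k − 1 for all k ≥ 0.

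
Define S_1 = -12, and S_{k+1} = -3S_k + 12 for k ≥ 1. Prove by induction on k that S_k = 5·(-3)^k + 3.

Base case: S_1 = -12, and 5·(-3)^1 + 3 = -15 + 3 = -12.
Assume S_r = 5·(-3)^r + 3 for some r ≥ 1.
Then S_{r+1} = -3S_r + 12 = -3·(5·(-3)^r + 3) + 12 = -15·(-3)^r − 9 + 12 = 5·(-3)^{r+1} + 3.
By induction, S_k = 5·(-3)^k + 3 for all k ≥ 1.

S_k = 5·(-3)^k + 3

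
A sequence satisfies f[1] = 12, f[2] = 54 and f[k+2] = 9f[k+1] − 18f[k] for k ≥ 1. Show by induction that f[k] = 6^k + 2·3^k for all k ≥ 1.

Base cases: f[1] = 12 and 6^1 + 2·3^1 = 12; f[2] = 54 and 6^2 + 2·3^2 = 54.
Assume f[i] = 6^i + 2·3^i for all 1 ≤ i ≤ j, where j ≥ 2.
Then f[j+1] = 9f[j] − 18f[j−1] = 9·(6^j + 2·3^j) − 18·(6^{j−1} + 2·3^{j−1}) = (9·6 − 18)6^{j−1} + 2·(9·3 − 18)3^{j−1} = 36·6^{j−1} + 18·3^{j−1} = 6^{j+1} + 2·3^{j+1}.
By strong induction, f[k] = 6^k + 2·3^k for all k ≥ 1.

f[k] = 6^k + 2·3^k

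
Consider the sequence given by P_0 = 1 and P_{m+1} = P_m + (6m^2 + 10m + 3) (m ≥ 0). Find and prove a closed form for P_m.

Claim: P_m = 2m^3 + 2m^2 − m + 1.

Base case: P_0 = 1, and 2·0^3 + 2·0^2 − 0 + 1 = 1.
Assume P_j = 2j^3 + 2j^2 − j + 1.
Then P_{j+1} = P_j + (6j^2 + 10j + 3) = (2j^3 + 2j^2 − j + 1) + (6j^2 + 10j + 3) = 2j^3 + 8j^2 + 9j + 4,
and 2·(j+1)^3 + 2·(j+1)^2 − (j+1) + 1 = 2j^3 + 8j^2 + 9j + 4.
By induction, P_m = 2m^3 + 2m^2 − m + 1 for all m ≥ 0.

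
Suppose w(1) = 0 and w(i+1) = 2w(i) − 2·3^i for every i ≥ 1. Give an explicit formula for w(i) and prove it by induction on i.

Claim: w(i) = 3·2^i − 2·3^i.

Base case: w(1) = 0, and 3·2^1 − 2·3^1 = 6 − 6 = 0.
Assume w(m) = 3·2^m − 2·3^m for some m ≥ 1.
Then w(m+1) = 2w(m) − 2·3^m = 2·(3·2^m − 2·3^m) − 2·3^m = 3·2^{m+1} − 4·3^m − 2·3^m = 3·2^{m+1} − 6·3^m = 3·2^{m+1} − 2·3^{m+1}.
So the formula holds for m+1, and by induction w(i) = 3·2^i − 2·3^i for all i ≥ 1.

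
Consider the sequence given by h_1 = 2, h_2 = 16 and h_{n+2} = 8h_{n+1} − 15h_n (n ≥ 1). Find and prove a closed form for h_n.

Claim: h_n = 5^n − 3^n.

Base cases: h_1 = 2 and 5^1 − 3^1 = 2; h_2 = 16 and 5^2 − 3^2 = 16.
Assume h_j = 5^j − 3^j for all 1 ≤ j ≤ k, where k ≥ 2.
Then h_{k+1} = 8h_k − 15h_{k−1} = 8·(5^k − 3^k) − 15·(5^{k−1} − 3^{k−1}) = (8·5 − 15)5^{k−1} − (8·3 − 15)3^{k−1} = 25·5^{k−1} − 9·3^{k−1} = 5^{k+1} − 3^{k+1}.
By strong induction, h_n = 5^n − 3^n for all n ≥ 1.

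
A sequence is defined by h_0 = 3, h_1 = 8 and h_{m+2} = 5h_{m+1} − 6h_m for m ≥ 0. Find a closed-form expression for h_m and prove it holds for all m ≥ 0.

Claim: h_m = 2·3^m + 2^m.

Base cases: h_0 = 3 and 2·3^0 + 2^0 = 3; h_1 = 8 and 2·3^1 + 2^1 = 8.
Assume h_j = 2·3^j + 2^j for all 0 ≤ j ≤ k, where k ≥ 1.
Then h_{k+1} = 5h_k − 6h_{k−1} = 5·(2·3^k + 2^k) − 6·(2·3^{k−1} + 2^{k−1}) = 2·(5·3 − 6)3^{k−1} + (5·2 − 6)2^{k−1} = 18·3^{k−1} + 4·2^{k−1} = 2·3^{k+1} + 2^{k+1}.
Hence h_m = 2·3^m + 2^m for every m ≥ 0, by strong induction.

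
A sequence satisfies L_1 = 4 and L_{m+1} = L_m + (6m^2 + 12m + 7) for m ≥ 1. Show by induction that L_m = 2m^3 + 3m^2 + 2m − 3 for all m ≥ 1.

Base case: L_1 = 4, and 2·1^3 + 3·1^2 + 2·1 − 3 = 4.
Assume L_r = 2r^3 + 3r^2 + 2r − 3.
Then L_{r+1} = L_r + (6r^2 + 12r + 7) = (2r^3 + 3r^2 + 2r − 3) + (6r^2 + 12r + 7) = 2r^3 + 9r^2 + 14r + 4,
and 2·(r+1)^3 + 3·(r+1)^2 + 2·(r+1) − 3 = 2r^3 + 9r^2 + 14r + 4.
This completes the inductive step, so L_m = 2m^3 + 3m^2 + 2m − 3 for all m ≥ 1.

L_m = 2m^3 + 3m^2 + 2m − 3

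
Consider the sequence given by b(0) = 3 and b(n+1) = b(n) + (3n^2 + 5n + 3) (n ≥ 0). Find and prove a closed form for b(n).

Claim: b(n) = n^3 + n^2 + n + 3.

Base case: b(0) = 3, and 0^3 + 0^2 + 0 + 3 = 3.
Assume b(m) = m^3 + m^2 + m + 3.
Then b(m+1) = b(m) + (3m^2 + 5m + 3) = (m^3 + m^2 + m + 3) + (3m^2 + 5m + 3) = m^3 + 4m^2 + 6m + 6,
and (m+1)^3 + (m+1)^2 + (m+1) + 3 = m^3 + 4m^2 + 6m + 6.
Hence b(n) = n^3 + n^2 + n + 3 for every n ≥ 0, by induction.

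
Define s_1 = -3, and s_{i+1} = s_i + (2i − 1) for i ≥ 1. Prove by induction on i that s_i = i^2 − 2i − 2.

Base case: s_1 = -3, and 1^2 − 2·1 − 2 = -3.
Assume s_m = m^2 − 2m − 2.
Then s_{m+1} = s_m + (2m − 1) = (m^2 − 2m − 2) + (2m − 1) = m^2 − 3,
and (m+1)^2 − 2·(m+1) − 2 = m^2 − 3.
Hence s_i = i^2 − 2i − 2 for every i ≥ 1, by induction.

s_i = i^2 − 2i − 2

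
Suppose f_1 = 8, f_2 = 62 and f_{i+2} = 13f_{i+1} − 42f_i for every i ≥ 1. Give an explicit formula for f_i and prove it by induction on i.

Claim: f_i = 2·7^i − 6^i.

Base cases: f_1 = 8 and 2·7^1 − 6^1 = 8; f_2 = 62 and 2·7^2 − 6^2 = 62.
Assume f_t = 2·7^t − 6^t for all 1 ≤ t ≤ j, where j ≥ 2.
Then f_{j+1} = 13f_j − 42f_{j−1} = 13·(2·7^j − 6^j) − 42·(2·7^{j−1} − 6^{j−1}) = 2·(13·7 − 42)7^{j−1} − (13·6 − 42)6^{j−1} = 98·7^{j−1} − 36·6^{j−1} = 2·7^{j+1} − 6^{j+1}.
So the formula holds for j+1, and by strong induction f_i = 2·7^i − 6^i for all i ≥ 1.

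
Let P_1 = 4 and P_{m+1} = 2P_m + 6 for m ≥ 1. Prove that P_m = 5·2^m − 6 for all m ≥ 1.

Base case: P_1 = 4, and 5·2^1 − 6 = 10 − 6 = 4.
Assume P_r = 5·2^r − 6 for some r ≥ 1.
Then P_{r+1} = 2P_r + 6 = 2·(5·2^r − 6) + 6 = 10·2^r − 12 + 6 = 5·2^{r+1} − 6.
By induction, P_m = 5·2^m − 6 for all m ≥ 1.

P_m = 5·2^m − 6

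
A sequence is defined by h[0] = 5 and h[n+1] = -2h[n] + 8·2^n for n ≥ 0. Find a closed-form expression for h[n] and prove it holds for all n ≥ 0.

Claim: h[n] = 3·(-2)^n + 2·2^n.

Base case: h[0] = 5, and 3·(-2)^0 + 2·2^0 = 3 + 2 = 5.
Assume h[k] = 3·(-2)^k + 2·2^k for some k ≥ 0.
Then h[k+1] = -2h[k] + 8·2^k = -2·(3·(-2)^k + 2·2^k) + 8·2^k = 3·(-2)^{k+1} − 4·2^k + 8·2^k = 3·(-2)^{k+1} + 4·2^k = 3·(-2)^{k+1} + 2·2^{k+1}.
Hence h[n] = 3·(-2)^n + 2·2^n for every n ≥ 0, by induction.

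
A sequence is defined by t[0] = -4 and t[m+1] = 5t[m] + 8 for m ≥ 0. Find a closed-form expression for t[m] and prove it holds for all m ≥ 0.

Claim: t[m] = -2·5^m − 2.

Base case: t[0] = -4, and -2·5^0 − 2 = -2 − 2 = -4.
Assume t[j] = -2·5^j − 2 for some j ≥ 0.
Then t[j+1] = 5t[j] + 8 = 5·(-2·5^j − 2) + 8 = -10·5^j − 10 + 8 = -2·5^{j+1} − 2.
So the formula holds for j+1, and by induction t[m] = -2·5^m − 2 for all m ≥ 0.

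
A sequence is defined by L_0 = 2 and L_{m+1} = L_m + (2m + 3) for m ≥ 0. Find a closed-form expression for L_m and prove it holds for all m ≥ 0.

Claim: L_m = m^2 + 2m + 2.

Base case: L_0 = 2, and 0^2 + 2·0 + 2 = 2.
Assume L_r = r^2 + 2r + 2.
Then L_{r+1} = L_r + (2r + 3) = (r^2 + 2r + 2) + (2r + 3) = r^2 + 4r + 5,
and (r+1)^2 + 2·(r+1) + 2 = r^2 + 4r + 5.
This completes the inductive step, so L_m = m^2 + 2m + 2 for all m ≥ 0.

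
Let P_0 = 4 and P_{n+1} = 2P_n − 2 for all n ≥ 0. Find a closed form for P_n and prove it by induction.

Claim: P_n = 2^{n+1} + 2.

Base case: P_0 = 4, and 2^{0+1} + 2 = 2 + 2 = 4.
Assume P_r = 2^{r+1} + 2 for some r ≥ 0.
Then P_{r+1} = 2P_r − 2 = 2·(2^{r+1} + 2) − 2 = 2^{r+2} + 4 − 2 = 2^{r+2} + 2.
So the formula holds for r+1, and by induction P_n = 2^{n+1} + 2 for all n ≥ 0.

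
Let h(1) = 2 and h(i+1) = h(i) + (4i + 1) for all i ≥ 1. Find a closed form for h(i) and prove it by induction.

Claim: h(i) = 2i^2 − i + 1.

Base case: h(1) = 2, and 2·1^2 − 1 + 1 = 2.
Assume h(r) = 2r^2 − r + 1.
Then h(r+1) = h(r) + (4r + 1) = (2r^2 − r + 1) + (4r + 1) = 2r^2 + 3r + 2,
and 2·(r+1)^2 − (r+1) + 1 = 2r^2 + 3r + 2.
By induction, h(i) = 2i^2 − i + 1 for all i ≥ 1.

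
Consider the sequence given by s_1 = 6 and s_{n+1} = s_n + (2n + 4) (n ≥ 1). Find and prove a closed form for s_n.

Claim: s_n = n^2 + 3n + 2.

Base case: s_1 = 6, and 1^2 + 3·1 + 2 = 6.
Assume s_m = m^2 + 3m + 2.
Then s_{m+1} = s_m + (2m + 4) = (m^2 + 3m + 2) + (2m + 4) = m^2 + 5m + 6,
and (m+1)^2 + 3·(m+1) + 2 = m^2 + 5m + 6.
Hence s_n = n^2 + 3n + 2 for every n ≥ 1, by induction.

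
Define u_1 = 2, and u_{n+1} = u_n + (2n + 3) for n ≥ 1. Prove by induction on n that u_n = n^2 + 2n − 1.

Base case: u_1 = 2, and 1^2 + 2·1 − 1 = 2.
Assume u_r = r^2 + 2r − 1.
Then u_{r+1} = u_r + (2r + 3) = (r^2 + 2r − 1) + (2r + 3) = r^2 + 4r + 2,
and (r+1)^2 + 2·(r+1) − 1 = r^2 + 4r + 2.
Hence u_n = n^2 + 2n − 1 for every n ≥ 1, by induction.

u_n = n^2 + 2n − 1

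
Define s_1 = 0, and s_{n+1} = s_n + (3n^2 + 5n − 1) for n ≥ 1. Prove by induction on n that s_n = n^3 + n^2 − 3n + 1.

Base case: s_1 = 0, and 1^3 + 1^2 − 3·1 + 1 = 0.
Assume s_k = k^3 + k^2 − 3k + 1.
Then s_{k+1} = s_k + (3k^2 + 5k − 1) = (k^3 + k^2 − 3k + 1) + (3k^2 + 5k − 1) = k^3 + 4k^2 + 2k,
and (k+1)^3 + (k+1)^2 − 3·(k+1) + 1 = k^3 + 4k^2 + 2k.
By induction, s_n = n^3 + n^2 − 3n + 1 for all n ≥ 1.

s_n = n^3 + n^2 − 3n + 1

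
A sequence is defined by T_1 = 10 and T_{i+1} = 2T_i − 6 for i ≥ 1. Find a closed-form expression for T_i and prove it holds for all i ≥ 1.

Claim: T_i = 2^{i+1} + 6.

Base case: T_1 = 10, and 2^{1+1} + 6 = 4 + 6 = 10.
Assume T_k = 2^{k+1} + 6 for some k ≥ 1.
Then T_{k+1} = 2T_k − 6 = 2·(2^{k+1} + 6) − 6 = 2^{k+2} + 12 − 6 = 2^{k+2} + 6.
By induction, T_i = 2^{i+1} + 6 for all i ≥ 1.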